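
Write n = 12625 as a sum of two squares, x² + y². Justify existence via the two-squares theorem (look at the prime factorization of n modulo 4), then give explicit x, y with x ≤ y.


Step 1: Factor n = 12625 = 5^3 · 101.
Step 2: Check the mod-4 condition on each prime factor: 5 ≡ 1 (mod 4), exponent 3; 101 ≡ 1 (mod 4), exponent 1.
All primes ≡ 3 (mod 4) appear to even exponent (or don't appear), so by the two-squares theorem n IS expressible as a sum of two squares.
Step 3: Build a representation. Group n = k² · m with k = 5 and m = 5 · 101 = 505 (a product of primes ≡ 1 (mod 4)); a representation of m scales to one of n via (k·x)² + (k·y)² = k²(x² + y²). Each prime p ≡ 1 (mod 4) is itself a sum of two squares; find a² by testing p − a² for a perfect square:
  5: 5 − 1² = 4 = 2² ⇒ 5 = 1² + 2².
  101: 101 − 1² = 100 = 10² ⇒ 101 = 1² + 10².
  Combine using the Brahmagupta–Fibonacci identity (a² + b²)(c² + d²) = (ac − bd)² + (ad + bc)² = (ac + bd)² + (ad − bc)²:
  5 · 101 = 505: from (1² + 2²)(1² + 10²), take (1·1 − 2·10, 1·10 + 2·1) = (1 − 20, 10 + 2) = (-19, 12); dropping signs (only squares matter) gives (19, 12); check 19² + 12² = 361 + 144 = 505 ✓.
  Scale by k = 5: (5·19, 5·12) = (95, 60).
Step 4: Order so x ≤ y and verify: 60² + 95² = 3600 + 9025 = 12625 = n. ✓

n = 12625 = 60² + 95² (one valid representation with x ≤ y).


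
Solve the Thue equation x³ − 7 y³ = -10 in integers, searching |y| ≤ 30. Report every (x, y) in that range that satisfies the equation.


The equation is x³ - 7y³ = -10. For fixed y, x³ = 7·y³ − 10, so a solution requires the RHS to be a perfect cube.
Strategy: iterate y from -30 to 30, compute RHS = 7·y³ − 10, and check whether it is a (positive or negative) perfect cube.
Check small values of y:
  y = 0: RHS = -10 is not a perfect cube.
  y = 1: RHS = -3 is not a perfect cube.
  y = -1: RHS = -17 is not a perfect cube.
  y = 2: RHS = 46 is not a perfect cube.
  y = -2: RHS = -66 is not a perfect cube.
  y = 3: RHS = 179 is not a perfect cube.
  y = -3: RHS = -199 is not a perfect cube.
Continuing the search up to |y| = 30 finds no solutions either.
No (x, y) in the scanned range satisfies the equation.

No integer solutions with |y| ≤ 30.


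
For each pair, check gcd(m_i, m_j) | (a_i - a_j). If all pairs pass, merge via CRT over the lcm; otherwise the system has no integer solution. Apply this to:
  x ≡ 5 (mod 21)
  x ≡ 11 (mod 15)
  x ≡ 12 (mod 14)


Moduli 21, 15, 14 are not pairwise coprime, so CRT works modulo lcm(m_i) when all pairwise compatibility conditions hold.
Pairwise compatibility: gcd(m_i, m_j) must divide a_i - a_j for every pair.
Merge one congruence at a time:
  Start: x ≡ 5 (mod 21).
  Combine with x ≡ 11 (mod 15): gcd(21, 15) = 3; 11 - 5 = 6, which IS divisible by 3, so compatible.
    Write x = 5 + 21·t and substitute into x ≡ 11 (mod 15): 21·t ≡ 11 − 5 = 6 (mod 15).
    Divide the congruence (and modulus) by g = 3: 7·t ≡ 2 (mod 5).
    Reduce coefficients mod 5: 2·t ≡ 2 (mod 5).
    The inverse of 2 mod 5 is 3 (since 2·3 = 6 = 1·5 + 1), so t ≡ 3·2 = 6 ≡ 1 (mod 5).
    Then x = 5 + 21·1 = 26, valid modulo lcm(21, 15) = 105: x ≡ 26 (mod 105).
  Combine with x ≡ 12 (mod 14): gcd(105, 14) = 7; 12 - 26 = -14, which IS divisible by 7, so compatible.
    Write x = 26 + 105·t and substitute into x ≡ 12 (mod 14): 105·t ≡ 12 − 26 = -14 (mod 14).
    Divide the congruence (and modulus) by g = 7: 15·t ≡ -2 (mod 2).
    Reduce coefficients mod 2: 1·t ≡ 0 (mod 2).
    So t ≡ 0 (mod 2).
    Then x = 26 + 105·0 = 26, valid modulo lcm(105, 14) = 210: x ≡ 26 (mod 210).
Verify: 26 mod 21 = 5, 26 mod 15 = 11, 26 mod 14 = 12.

x ≡ 26 (mod 210).


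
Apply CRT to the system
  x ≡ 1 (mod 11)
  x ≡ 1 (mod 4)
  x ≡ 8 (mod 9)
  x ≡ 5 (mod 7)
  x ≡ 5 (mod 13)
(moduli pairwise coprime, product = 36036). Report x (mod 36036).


Product of moduli M = 11 · 4 · 9 · 7 · 13 = 36036.
Merge one congruence at a time:
  Start: x ≡ 1 (mod 11).
  Combine with x ≡ 1 (mod 4); new modulus lcm = 44.
    Write x = 1 + 11·t and substitute into x ≡ 1 (mod 4): 11·t ≡ 1 − 1 = 0 (mod 4).
    Reduce coefficients mod 4: 3·t ≡ 0 (mod 4).
    The inverse of 3 mod 4 is 3 (since 3·3 = 9 = 2·4 + 1), so t ≡ 3·0 = 0 ≡ 0 (mod 4).
    Then x = 1 + 11·0 = 1, valid modulo lcm(11, 4) = 44: x ≡ 1 (mod 44).
  Combine with x ≡ 8 (mod 9); new modulus lcm = 396.
    Write x = 1 + 44·t and substitute into x ≡ 8 (mod 9): 44·t ≡ 8 − 1 = 7 (mod 9).
    Reduce coefficients mod 9: 8·t ≡ 7 (mod 9).
    The inverse of 8 mod 9 is 8 (since 8·8 = 64 = 7·9 + 1), so t ≡ 8·7 = 56 ≡ 2 (mod 9).
    Then x = 1 + 44·2 = 89, valid modulo lcm(44, 9) = 396: x ≡ 89 (mod 396).
  Combine with x ≡ 5 (mod 7); new modulus lcm = 2772.
    Write x = 89 + 396·t and substitute into x ≡ 5 (mod 7): 396·t ≡ 5 − 89 = -84 (mod 7).
    Reduce coefficients mod 7: 4·t ≡ 0 (mod 7).
    The inverse of 4 mod 7 is 2 (since 4·2 = 8 = 1·7 + 1), so t ≡ 2·0 = 0 ≡ 0 (mod 7).
    Then x = 89 + 396·0 = 89, valid modulo lcm(396, 7) = 2772: x ≡ 89 (mod 2772).
  Combine with x ≡ 5 (mod 13); new modulus lcm = 36036.
    Write x = 89 + 2772·t and substitute into x ≡ 5 (mod 13): 2772·t ≡ 5 − 89 = -84 (mod 13).
    Reduce coefficients mod 13: 3·t ≡ 7 (mod 13).
    The inverse of 3 mod 13 is 9 (since 3·9 = 27 = 2·13 + 1), so t ≡ 9·7 = 63 ≡ 11 (mod 13).
    Then x = 89 + 2772·11 = 30581, valid modulo lcm(2772, 13) = 36036: x ≡ 30581 (mod 36036).
Verify against each original: 30581 mod 11 = 1, 30581 mod 4 = 1, 30581 mod 9 = 8, 30581 mod 7 = 5, 30581 mod 13 = 5.

x ≡ 30581 (mod 36036).


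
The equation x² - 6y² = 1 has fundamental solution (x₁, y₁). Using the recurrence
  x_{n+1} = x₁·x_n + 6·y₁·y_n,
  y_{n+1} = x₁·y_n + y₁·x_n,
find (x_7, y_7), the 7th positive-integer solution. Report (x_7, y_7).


Step 1: Find the fundamental solution (x₁, y₁) of x² - 6y² = 1.
  Expand √6 as a continued fraction. a₀ = ⌊√6⌋ = 2; iterate m_{k+1} = d_k·a_k − m_k, d_{k+1} = (6 − m_{k+1}²)/d_k, a_{k+1} = ⌊(a₀ + m_{k+1})/d_{k+1}⌋ (starting m₀ = 0, d₀ = 1), with convergents p_k = a_k·p_{k-1} + p_{k-2}, q_k = a_k·q_{k-1} + q_{k-2} (p₋₁ = 1, q₋₁ = 0):
  k = 0: a₀ = 2; p₀/q₀ = 2/1; p₀² − 6·q₀² = 4 − 6 = -2.
  k = 1: m = 2, d = 2, a = ⌊(2 + 2)/2⌋ = 2; p/q = (2·2 + 1)/(2·1 + 0) = 5/2; p² − 6·q² = 25 − 24 = 1.
  The first convergent with p² − 6·q² = 1 gives the fundamental solution (x₁, y₁) = (5, 2).
Step 2: Apply the recurrence (x_{n+1}, y_{n+1}) = (x₁x_n + 6y₁y_n, x₁y_n + y₁x_n) repeatedly.
  From (x_1, y_1) = (5, 2): x_2 = 5·5 + 6·2·2 = 49; y_2 = 5·2 + 2·5 = 20.
  From (x_2, y_2) = (49, 20): x_3 = 5·49 + 6·2·20 = 485; y_3 = 5·20 + 2·49 = 198.
  From (x_3, y_3) = (485, 198): x_4 = 5·485 + 6·2·198 = 4801; y_4 = 5·198 + 2·485 = 1960.
  From (x_4, y_4) = (4801, 1960): x_5 = 5·4801 + 6·2·1960 = 47525; y_5 = 5·1960 + 2·4801 = 19402.
  From (x_5, y_5) = (47525, 19402): x_6 = 5·47525 + 6·2·19402 = 470449; y_6 = 5·19402 + 2·47525 = 192060.
  From (x_6, y_6) = (470449, 192060): x_7 = 5·470449 + 6·2·192060 = 4656965; y_7 = 5·192060 + 2·470449 = 1901198.
Step 3: Verify x_7² - 6·y_7² = 21687323011225 - 21687323011224 = 1 (should be 1). ✓

(x_1, y_1) = (5, 2); (x_7, y_7) = (4656965, 1901198).


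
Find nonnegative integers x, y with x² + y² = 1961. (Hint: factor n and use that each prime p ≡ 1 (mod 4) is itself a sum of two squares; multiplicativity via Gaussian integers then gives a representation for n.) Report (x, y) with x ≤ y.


Step 1: Factor n = 1961 = 37 · 53.
Step 2: Check the mod-4 condition on each prime factor: 37 ≡ 1 (mod 4), exponent 1; 53 ≡ 1 (mod 4), exponent 1.
All primes ≡ 3 (mod 4) appear to even exponent (or don't appear), so by the two-squares theorem n IS expressible as a sum of two squares.
Step 3: Build a representation. Here n = 37 · 53 is a product of primes ≡ 1 (mod 4). Each prime p ≡ 1 (mod 4) is itself a sum of two squares; find a² by testing p − a² for a perfect square:
  37: 37 − 1² = 36 = 6² ⇒ 37 = 1² + 6².
  53: 53 − 1² = 52, 53 − 2² = 49 = 7² ⇒ 53 = 2² + 7².
  Combine using the Brahmagupta–Fibonacci identity (a² + b²)(c² + d²) = (ac − bd)² + (ad + bc)² = (ac + bd)² + (ad − bc)²:
  37 · 53 = 1961: from (1² + 6²)(2² + 7²), take (1·2 − 6·7, 1·7 + 6·2) = (2 − 42, 7 + 12) = (-40, 19); dropping signs (only squares matter) gives (40, 19); check 40² + 19² = 1600 + 361 = 1961 ✓.
Step 4: Order so x ≤ y and verify: 19² + 40² = 361 + 1600 = 1961 = n. ✓

n = 1961 = 19² + 40² (one valid representation with x ≤ y).


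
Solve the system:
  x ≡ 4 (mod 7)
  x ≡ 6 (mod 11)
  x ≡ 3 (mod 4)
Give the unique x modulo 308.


Moduli 7, 11, 4 are pairwise coprime; by CRT there is a unique solution modulo M = 7 · 11 · 4 = 308.
Solve pairwise, accumulating the modulus:
  Start with x ≡ 4 (mod 7).
  Combine with x ≡ 6 (mod 11): since gcd(7, 11) = 1, we get a unique residue mod 77.
    Write x = 4 + 7·t and substitute into x ≡ 6 (mod 11): 7·t ≡ 6 − 4 = 2 (mod 11).
    The inverse of 7 mod 11 is 8 (since 7·8 = 56 = 5·11 + 1), so t ≡ 8·2 = 16 ≡ 5 (mod 11).
    Then x = 4 + 7·5 = 39, valid modulo lcm(7, 11) = 77: x ≡ 39 (mod 77).
  Combine with x ≡ 3 (mod 4): since gcd(77, 4) = 1, we get a unique residue mod 308.
    Write x = 39 + 77·t and substitute into x ≡ 3 (mod 4): 77·t ≡ 3 − 39 = -36 (mod 4).
    Reduce coefficients mod 4: 1·t ≡ 0 (mod 4).
    So t ≡ 0 (mod 4).
    Then x = 39 + 77·0 = 39, valid modulo lcm(77, 4) = 308: x ≡ 39 (mod 308).
Verify: 39 mod 7 = 4 ✓, 39 mod 11 = 6 ✓, 39 mod 4 = 3 ✓.

x ≡ 39 (mod 308).


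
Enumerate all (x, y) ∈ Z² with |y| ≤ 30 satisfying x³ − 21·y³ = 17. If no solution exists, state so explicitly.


The equation is x³ - 21y³ = 17. For fixed y, x³ = 21·y³ + 17, so a solution requires the RHS to be a perfect cube.
Strategy: iterate y from -30 to 30, compute RHS = 21·y³ + 17, and check whether it is a (positive or negative) perfect cube.
Check small values of y:
  y = 0: RHS = 17 is not a perfect cube.
  y = 1: RHS = 38 is not a perfect cube.
  y = -1: RHS = -4 is not a perfect cube.
  y = 2: RHS = 185 is not a perfect cube.
  y = -2: RHS = -151 is not a perfect cube.
  y = 3: RHS = 584 is not a perfect cube.
  y = -3: RHS = -550 is not a perfect cube.
Continuing the search up to |y| = 30 finds no solutions either.
No (x, y) in the scanned range satisfies the equation.

No integer solutions with |y| ≤ 30.


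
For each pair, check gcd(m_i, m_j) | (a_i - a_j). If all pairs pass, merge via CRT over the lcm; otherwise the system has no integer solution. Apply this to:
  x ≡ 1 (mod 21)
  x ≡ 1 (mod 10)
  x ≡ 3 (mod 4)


Moduli 21, 10, 4 are not pairwise coprime, so CRT works modulo lcm(m_i) when all pairwise compatibility conditions hold.
Pairwise compatibility: gcd(m_i, m_j) must divide a_i - a_j for every pair.
Merge one congruence at a time:
  Start: x ≡ 1 (mod 21).
  Combine with x ≡ 1 (mod 10): gcd(21, 10) = 1; 1 - 1 = 0, which IS divisible by 1, so compatible.
    Write x = 1 + 21·t and substitute into x ≡ 1 (mod 10): 21·t ≡ 1 − 1 = 0 (mod 10).
    Reduce coefficients mod 10: 1·t ≡ 0 (mod 10).
    So t ≡ 0 (mod 10).
    Then x = 1 + 21·0 = 1, valid modulo lcm(21, 10) = 210: x ≡ 1 (mod 210).
  Combine with x ≡ 3 (mod 4): gcd(210, 4) = 2; 3 - 1 = 2, which IS divisible by 2, so compatible.
    Write x = 1 + 210·t and substitute into x ≡ 3 (mod 4): 210·t ≡ 3 − 1 = 2 (mod 4).
    Divide the congruence (and modulus) by g = 2: 105·t ≡ 1 (mod 2).
    Reduce coefficients mod 2: 1·t ≡ 1 (mod 2).
    So t ≡ 1 (mod 2).
    Then x = 1 + 210·1 = 211, valid modulo lcm(210, 4) = 420: x ≡ 211 (mod 420).
Verify: 211 mod 21 = 1, 211 mod 10 = 1, 211 mod 4 = 3.

x ≡ 211 (mod 420).


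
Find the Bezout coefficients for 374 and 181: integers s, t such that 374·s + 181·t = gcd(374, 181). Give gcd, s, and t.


Euclidean algorithm on (374, 181) — divide until remainder is 0:
  374 = 2 · 181 + 12
  181 = 15 · 12 + 1
  12 = 12 · 1 + 0
gcd(374, 181) = 1.
Track Bezout coefficients alongside the remainders: start with r₀ = 374 = a·1 + b·0 (s = 1, t = 0) and r₁ = 181 = a·0 + b·1 (s = 0, t = 1); each new remainder r_{k+1} = r_{k-1} − q_k·r_k inherits s_{k+1} = s_{k-1} − q_k·s_k, t_{k+1} = t_{k-1} − q_k·t_k, so r_k = a·s_k + b·t_k at every step:
  q = 2: r = 12, s = 1 − 2·0 = 1, t = 0 − 2·1 = -2  (check: 374·1 + 181·(-2) = 12)
  q = 15: r = 1, s = 0 − 15·1 = -15, t = 1 − 15·(-2) = 31  (check: 374·(-15) + 181·31 = 1)
The row with r = 1 (the gcd) gives the Bezout coefficients s = -15, t = 31.
Result: 374 · (-15) + 181 · (31) = 1.

gcd(374, 181) = 1; s = -15, t = 31 (check: 374·(-15) + 181·31 = 1).


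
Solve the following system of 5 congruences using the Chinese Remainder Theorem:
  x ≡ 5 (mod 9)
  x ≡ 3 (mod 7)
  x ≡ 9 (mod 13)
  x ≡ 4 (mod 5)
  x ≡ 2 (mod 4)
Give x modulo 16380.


Product of moduli M = 9 · 7 · 13 · 5 · 4 = 16380.
Merge one congruence at a time:
  Start: x ≡ 5 (mod 9).
  Combine with x ≡ 3 (mod 7); new modulus lcm = 63.
    Write x = 5 + 9·t and substitute into x ≡ 3 (mod 7): 9·t ≡ 3 − 5 = -2 (mod 7).
    Reduce coefficients mod 7: 2·t ≡ 5 (mod 7).
    The inverse of 2 mod 7 is 4 (since 2·4 = 8 = 1·7 + 1), so t ≡ 4·5 = 20 ≡ 6 (mod 7).
    Then x = 5 + 9·6 = 59, valid modulo lcm(9, 7) = 63: x ≡ 59 (mod 63).
  Combine with x ≡ 9 (mod 13); new modulus lcm = 819.
    Write x = 59 + 63·t and substitute into x ≡ 9 (mod 13): 63·t ≡ 9 − 59 = -50 (mod 13).
    Reduce coefficients mod 13: 11·t ≡ 2 (mod 13).
    The inverse of 11 mod 13 is 6 (since 11·6 = 66 = 5·13 + 1), so t ≡ 6·2 = 12 ≡ 12 (mod 13).
    Then x = 59 + 63·12 = 815, valid modulo lcm(63, 13) = 819: x ≡ 815 (mod 819).
  Combine with x ≡ 4 (mod 5); new modulus lcm = 4095.
    Write x = 815 + 819·t and substitute into x ≡ 4 (mod 5): 819·t ≡ 4 − 815 = -811 (mod 5).
    Reduce coefficients mod 5: 4·t ≡ 4 (mod 5).
    The inverse of 4 mod 5 is 4 (since 4·4 = 16 = 3·5 + 1), so t ≡ 4·4 = 16 ≡ 1 (mod 5).
    Then x = 815 + 819·1 = 1634, valid modulo lcm(819, 5) = 4095: x ≡ 1634 (mod 4095).
  Combine with x ≡ 2 (mod 4); new modulus lcm = 16380.
    Write x = 1634 + 4095·t and substitute into x ≡ 2 (mod 4): 4095·t ≡ 2 − 1634 = -1632 (mod 4).
    Reduce coefficients mod 4: 3·t ≡ 0 (mod 4).
    The inverse of 3 mod 4 is 3 (since 3·3 = 9 = 2·4 + 1), so t ≡ 3·0 = 0 ≡ 0 (mod 4).
    Then x = 1634 + 4095·0 = 1634, valid modulo lcm(4095, 4) = 16380: x ≡ 1634 (mod 16380).
Verify against each original: 1634 mod 9 = 5, 1634 mod 7 = 3, 1634 mod 13 = 9, 1634 mod 5 = 4, 1634 mod 4 = 2.

x ≡ 1634 (mod 16380).


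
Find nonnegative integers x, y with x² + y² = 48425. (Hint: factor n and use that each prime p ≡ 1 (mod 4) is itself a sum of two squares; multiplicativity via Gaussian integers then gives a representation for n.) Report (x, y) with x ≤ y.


Step 1: Factor n = 48425 = 5^2 · 13 · 149.
Step 2: Check the mod-4 condition on each prime factor: 5 ≡ 1 (mod 4), exponent 2; 13 ≡ 1 (mod 4), exponent 1; 149 ≡ 1 (mod 4), exponent 1.
All primes ≡ 3 (mod 4) appear to even exponent (or don't appear), so by the two-squares theorem n IS expressible as a sum of two squares.
Step 3: Build a representation. Group n = k² · m with k = 5 and m = 13 · 149 = 1937 (a product of primes ≡ 1 (mod 4)); a representation of m scales to one of n via (k·x)² + (k·y)² = k²(x² + y²). Each prime p ≡ 1 (mod 4) is itself a sum of two squares; find a² by testing p − a² for a perfect square:
  13: 13 − 1² = 12, 13 − 2² = 9 = 3² ⇒ 13 = 2² + 3².
  149: 149 − 1² = 148, 149 − 2² = 145, 149 − 3² = 140, 149 − 4² = 133, 149 − 5² = 124, 149 − 6² = 113, 149 − 7² = 100 = 10² ⇒ 149 = 7² + 10².
  Combine using the Brahmagupta–Fibonacci identity (a² + b²)(c² + d²) = (ac − bd)² + (ad + bc)² = (ac + bd)² + (ad − bc)²:
  13 · 149 = 1937: from (2² + 3²)(7² + 10²), take (2·7 − 3·10, 2·10 + 3·7) = (14 − 30, 20 + 21) = (-16, 41); dropping signs (only squares matter) gives (16, 41); check 16² + 41² = 256 + 1681 = 1937 ✓.
  Scale by k = 5: (5·16, 5·41) = (80, 205).
Step 4: Order so x ≤ y and verify: 80² + 205² = 6400 + 42025 = 48425 = n. ✓

n = 48425 = 80² + 205² (one valid representation with x ≤ y).


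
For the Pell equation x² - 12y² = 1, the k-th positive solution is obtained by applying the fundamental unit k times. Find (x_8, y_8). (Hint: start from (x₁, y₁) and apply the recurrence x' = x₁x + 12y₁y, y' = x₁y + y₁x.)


Step 1: Find the fundamental solution (x₁, y₁) of x² - 12y² = 1.
  Expand √12 as a continued fraction. a₀ = ⌊√12⌋ = 3; iterate m_{k+1} = d_k·a_k − m_k, d_{k+1} = (12 − m_{k+1}²)/d_k, a_{k+1} = ⌊(a₀ + m_{k+1})/d_{k+1}⌋ (starting m₀ = 0, d₀ = 1), with convergents p_k = a_k·p_{k-1} + p_{k-2}, q_k = a_k·q_{k-1} + q_{k-2} (p₋₁ = 1, q₋₁ = 0):
  k = 0: a₀ = 3; p₀/q₀ = 3/1; p₀² − 12·q₀² = 9 − 12 = -3.
  k = 1: m = 3, d = 3, a = ⌊(3 + 3)/3⌋ = 2; p/q = (2·3 + 1)/(2·1 + 0) = 7/2; p² − 12·q² = 49 − 48 = 1.
  The first convergent with p² − 12·q² = 1 gives the fundamental solution (x₁, y₁) = (7, 2).
Step 2: Apply the recurrence (x_{n+1}, y_{n+1}) = (x₁x_n + 12y₁y_n, x₁y_n + y₁x_n) repeatedly.
  From (x_1, y_1) = (7, 2): x_2 = 7·7 + 12·2·2 = 97; y_2 = 7·2 + 2·7 = 28.
  From (x_2, y_2) = (97, 28): x_3 = 7·97 + 12·2·28 = 1351; y_3 = 7·28 + 2·97 = 390.
  From (x_3, y_3) = (1351, 390): x_4 = 7·1351 + 12·2·390 = 18817; y_4 = 7·390 + 2·1351 = 5432.
  From (x_4, y_4) = (18817, 5432): x_5 = 7·18817 + 12·2·5432 = 262087; y_5 = 7·5432 + 2·18817 = 75658.
  From (x_5, y_5) = (262087, 75658): x_6 = 7·262087 + 12·2·75658 = 3650401; y_6 = 7·75658 + 2·262087 = 1053780.
  From (x_6, y_6) = (3650401, 1053780): x_7 = 7·3650401 + 12·2·1053780 = 50843527; y_7 = 7·1053780 + 2·3650401 = 14677262.
  From (x_7, y_7) = (50843527, 14677262): x_8 = 7·50843527 + 12·2·14677262 = 708158977; y_8 = 7·14677262 + 2·50843527 = 204427888.
Step 3: Verify x_8² - 12·y_8² = 501489136705686529 - 501489136705686528 = 1 (should be 1). ✓

(x_1, y_1) = (7, 2); (x_8, y_8) = (708158977, 204427888).


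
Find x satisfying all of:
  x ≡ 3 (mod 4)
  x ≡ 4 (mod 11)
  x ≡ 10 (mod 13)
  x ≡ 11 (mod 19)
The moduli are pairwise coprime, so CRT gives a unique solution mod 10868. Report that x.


Product of moduli M = 4 · 11 · 13 · 19 = 10868.
Merge one congruence at a time:
  Start: x ≡ 3 (mod 4).
  Combine with x ≡ 4 (mod 11); new modulus lcm = 44.
    Write x = 3 + 4·t and substitute into x ≡ 4 (mod 11): 4·t ≡ 4 − 3 = 1 (mod 11).
    The inverse of 4 mod 11 is 3 (since 4·3 = 12 = 1·11 + 1), so t ≡ 3·1 = 3 ≡ 3 (mod 11).
    Then x = 3 + 4·3 = 15, valid modulo lcm(4, 11) = 44: x ≡ 15 (mod 44).
  Combine with x ≡ 10 (mod 13); new modulus lcm = 572.
    Write x = 15 + 44·t and substitute into x ≡ 10 (mod 13): 44·t ≡ 10 − 15 = -5 (mod 13).
    Reduce coefficients mod 13: 5·t ≡ 8 (mod 13).
    The inverse of 5 mod 13 is 8 (since 5·8 = 40 = 3·13 + 1), so t ≡ 8·8 = 64 ≡ 12 (mod 13).
    Then x = 15 + 44·12 = 543, valid modulo lcm(44, 13) = 572: x ≡ 543 (mod 572).
  Combine with x ≡ 11 (mod 19); new modulus lcm = 10868.
    Write x = 543 + 572·t and substitute into x ≡ 11 (mod 19): 572·t ≡ 11 − 543 = -532 (mod 19).
    Reduce coefficients mod 19: 2·t ≡ 0 (mod 19).
    The inverse of 2 mod 19 is 10 (since 2·10 = 20 = 1·19 + 1), so t ≡ 10·0 = 0 ≡ 0 (mod 19).
    Then x = 543 + 572·0 = 543, valid modulo lcm(572, 19) = 10868: x ≡ 543 (mod 10868).
Verify against each original: 543 mod 4 = 3, 543 mod 11 = 4, 543 mod 13 = 10, 543 mod 19 = 11.

x ≡ 543 (mod 10868).


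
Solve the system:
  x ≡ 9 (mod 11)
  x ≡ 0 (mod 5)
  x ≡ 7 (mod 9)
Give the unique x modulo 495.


Moduli 11, 5, 9 are pairwise coprime; by CRT there is a unique solution modulo M = 11 · 5 · 9 = 495.
Solve pairwise, accumulating the modulus:
  Start with x ≡ 9 (mod 11).
  Combine with x ≡ 0 (mod 5): since gcd(11, 5) = 1, we get a unique residue mod 55.
    Write x = 9 + 11·t and substitute into x ≡ 0 (mod 5): 11·t ≡ 0 − 9 = -9 (mod 5).
    Reduce coefficients mod 5: 1·t ≡ 1 (mod 5).
    So t ≡ 1 (mod 5).
    Then x = 9 + 11·1 = 20, valid modulo lcm(11, 5) = 55: x ≡ 20 (mod 55).
  Combine with x ≡ 7 (mod 9): since gcd(55, 9) = 1, we get a unique residue mod 495.
    Write x = 20 + 55·t and substitute into x ≡ 7 (mod 9): 55·t ≡ 7 − 20 = -13 (mod 9).
    Reduce coefficients mod 9: 1·t ≡ 5 (mod 9).
    So t ≡ 5 (mod 9).
    Then x = 20 + 55·5 = 295, valid modulo lcm(55, 9) = 495: x ≡ 295 (mod 495).
Verify: 295 mod 11 = 9 ✓, 295 mod 5 = 0 ✓, 295 mod 9 = 7 ✓.

x ≡ 295 (mod 495).


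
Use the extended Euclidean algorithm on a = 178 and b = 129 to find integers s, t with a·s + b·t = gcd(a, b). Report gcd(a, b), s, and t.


Euclidean algorithm on (178, 129) — divide until remainder is 0:
  178 = 1 · 129 + 49
  129 = 2 · 49 + 31
  49 = 1 · 31 + 18
  31 = 1 · 18 + 13
  18 = 1 · 13 + 5
  13 = 2 · 5 + 3
  5 = 1 · 3 + 2
  3 = 1 · 2 + 1
  2 = 2 · 1 + 0
gcd(178, 129) = 1.
Track Bezout coefficients alongside the remainders: start with r₀ = 178 = a·1 + b·0 (s = 1, t = 0) and r₁ = 129 = a·0 + b·1 (s = 0, t = 1); each new remainder r_{k+1} = r_{k-1} − q_k·r_k inherits s_{k+1} = s_{k-1} − q_k·s_k, t_{k+1} = t_{k-1} − q_k·t_k, so r_k = a·s_k + b·t_k at every step:
  q = 1: r = 49, s = 1 − 1·0 = 1, t = 0 − 1·1 = -1  (check: 178·1 + 129·(-1) = 49)
  q = 2: r = 31, s = 0 − 2·1 = -2, t = 1 − 2·(-1) = 3  (check: 178·(-2) + 129·3 = 31)
  q = 1: r = 18, s = 1 − 1·(-2) = 3, t = -1 − 1·3 = -4  (check: 178·3 + 129·(-4) = 18)
  q = 1: r = 13, s = -2 − 1·3 = -5, t = 3 − 1·(-4) = 7  (check: 178·(-5) + 129·7 = 13)
  q = 1: r = 5, s = 3 − 1·(-5) = 8, t = -4 − 1·7 = -11  (check: 178·8 + 129·(-11) = 5)
  q = 2: r = 3, s = -5 − 2·8 = -21, t = 7 − 2·(-11) = 29  (check: 178·(-21) + 129·29 = 3)
  q = 1: r = 2, s = 8 − 1·(-21) = 29, t = -11 − 1·29 = -40  (check: 178·29 + 129·(-40) = 2)
  q = 1: r = 1, s = -21 − 1·29 = -50, t = 29 − 1·(-40) = 69  (check: 178·(-50) + 129·69 = 1)
The row with r = 1 (the gcd) gives the Bezout coefficients s = -50, t = 69.
Result: 178 · (-50) + 129 · (69) = 1.

gcd(178, 129) = 1; s = -50, t = 69 (check: 178·(-50) + 129·69 = 1).


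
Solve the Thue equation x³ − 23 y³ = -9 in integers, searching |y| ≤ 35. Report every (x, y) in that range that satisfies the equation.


The equation is x³ - 23y³ = -9. For fixed y, x³ = 23·y³ − 9, so a solution requires the RHS to be a perfect cube.
Strategy: iterate y from -35 to 35, compute RHS = 23·y³ − 9, and check whether it is a (positive or negative) perfect cube.
Check small values of y:
  y = 0: RHS = -9 is not a perfect cube.
  y = 1: RHS = 14 is not a perfect cube.
  y = -1: RHS = -32 is not a perfect cube.
  y = 2: RHS = 175 is not a perfect cube.
  y = -2: RHS = -193 is not a perfect cube.
  y = 3: RHS = 612 is not a perfect cube.
  y = -3: RHS = -630 is not a perfect cube.
Continuing the search up to |y| = 35 finds no solutions either.
No (x, y) in the scanned range satisfies the equation.

No integer solutions with |y| ≤ 35.


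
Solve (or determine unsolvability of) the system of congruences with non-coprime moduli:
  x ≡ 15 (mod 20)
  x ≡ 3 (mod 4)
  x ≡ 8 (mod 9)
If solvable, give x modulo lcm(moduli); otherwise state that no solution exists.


Moduli 20, 4, 9 are not pairwise coprime, so CRT works modulo lcm(m_i) when all pairwise compatibility conditions hold.
Pairwise compatibility: gcd(m_i, m_j) must divide a_i - a_j for every pair.
Merge one congruence at a time:
  Start: x ≡ 15 (mod 20).
  Combine with x ≡ 3 (mod 4): gcd(20, 4) = 4; 3 - 15 = -12, which IS divisible by 4, so compatible.
    Write x = 15 + 20·t and substitute into x ≡ 3 (mod 4): 20·t ≡ 3 − 15 = -12 (mod 4).
    Divide the congruence (and modulus) by g = 4: 5·t ≡ -3 (mod 1).
    Modulo 1 every t works; take t = 0.
    Then x = 15 + 20·0 = 15, valid modulo lcm(20, 4) = 20: x ≡ 15 (mod 20).
  Combine with x ≡ 8 (mod 9): gcd(20, 9) = 1; 8 - 15 = -7, which IS divisible by 1, so compatible.
    Write x = 15 + 20·t and substitute into x ≡ 8 (mod 9): 20·t ≡ 8 − 15 = -7 (mod 9).
    Reduce coefficients mod 9: 2·t ≡ 2 (mod 9).
    The inverse of 2 mod 9 is 5 (since 2·5 = 10 = 1·9 + 1), so t ≡ 5·2 = 10 ≡ 1 (mod 9).
    Then x = 15 + 20·1 = 35, valid modulo lcm(20, 9) = 180: x ≡ 35 (mod 180).
Verify: 35 mod 20 = 15, 35 mod 4 = 3, 35 mod 9 = 8.

x ≡ 35 (mod 180).


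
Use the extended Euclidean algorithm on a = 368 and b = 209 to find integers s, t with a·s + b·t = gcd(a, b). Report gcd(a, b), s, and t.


Euclidean algorithm on (368, 209) — divide until remainder is 0:
  368 = 1 · 209 + 159
  209 = 1 · 159 + 50
  159 = 3 · 50 + 9
  50 = 5 · 9 + 5
  9 = 1 · 5 + 4
  5 = 1 · 4 + 1
  4 = 4 · 1 + 0
gcd(368, 209) = 1.
Track Bezout coefficients alongside the remainders: start with r₀ = 368 = a·1 + b·0 (s = 1, t = 0) and r₁ = 209 = a·0 + b·1 (s = 0, t = 1); each new remainder r_{k+1} = r_{k-1} − q_k·r_k inherits s_{k+1} = s_{k-1} − q_k·s_k, t_{k+1} = t_{k-1} − q_k·t_k, so r_k = a·s_k + b·t_k at every step:
  q = 1: r = 159, s = 1 − 1·0 = 1, t = 0 − 1·1 = -1  (check: 368·1 + 209·(-1) = 159)
  q = 1: r = 50, s = 0 − 1·1 = -1, t = 1 − 1·(-1) = 2  (check: 368·(-1) + 209·2 = 50)
  q = 3: r = 9, s = 1 − 3·(-1) = 4, t = -1 − 3·2 = -7  (check: 368·4 + 209·(-7) = 9)
  q = 5: r = 5, s = -1 − 5·4 = -21, t = 2 − 5·(-7) = 37  (check: 368·(-21) + 209·37 = 5)
  q = 1: r = 4, s = 4 − 1·(-21) = 25, t = -7 − 1·37 = -44  (check: 368·25 + 209·(-44) = 4)
  q = 1: r = 1, s = -21 − 1·25 = -46, t = 37 − 1·(-44) = 81  (check: 368·(-46) + 209·81 = 1)
The row with r = 1 (the gcd) gives the Bezout coefficients s = -46, t = 81.
Result: 368 · (-46) + 209 · (81) = 1.

gcd(368, 209) = 1; s = -46, t = 81 (check: 368·(-46) + 209·81 = 1).


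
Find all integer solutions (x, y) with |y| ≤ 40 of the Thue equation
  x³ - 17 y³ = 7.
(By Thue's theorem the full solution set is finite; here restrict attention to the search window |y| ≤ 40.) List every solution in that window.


The equation is x³ - 17y³ = 7. For fixed y, x³ = 17·y³ + 7, so a solution requires the RHS to be a perfect cube.
Strategy: iterate y from -40 to 40, compute RHS = 17·y³ + 7, and check whether it is a (positive or negative) perfect cube.
Check small values of y:
  y = 0: RHS = 7 is not a perfect cube.
  y = 1: RHS = 24 is not a perfect cube.
  y = -1: RHS = -10 is not a perfect cube.
  y = 2: RHS = 143 is not a perfect cube.
  y = -2: RHS = -129 is not a perfect cube.
  y = 3: RHS = 466 is not a perfect cube.
  y = -3: RHS = -452 is not a perfect cube.
Continuing the search up to |y| = 40 finds no solutions either.
No (x, y) in the scanned range satisfies the equation.

No integer solutions with |y| ≤ 40.


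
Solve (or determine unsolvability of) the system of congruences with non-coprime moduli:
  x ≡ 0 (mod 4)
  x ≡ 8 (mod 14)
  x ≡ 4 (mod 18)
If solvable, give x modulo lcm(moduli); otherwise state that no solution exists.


Moduli 4, 14, 18 are not pairwise coprime, so CRT works modulo lcm(m_i) when all pairwise compatibility conditions hold.
Pairwise compatibility: gcd(m_i, m_j) must divide a_i - a_j for every pair.
Merge one congruence at a time:
  Start: x ≡ 0 (mod 4).
  Combine with x ≡ 8 (mod 14): gcd(4, 14) = 2; 8 - 0 = 8, which IS divisible by 2, so compatible.
    Write x = 0 + 4·t and substitute into x ≡ 8 (mod 14): 4·t ≡ 8 − 0 = 8 (mod 14).
    Divide the congruence (and modulus) by g = 2: 2·t ≡ 4 (mod 7).
    The inverse of 2 mod 7 is 4 (since 2·4 = 8 = 1·7 + 1), so t ≡ 4·4 = 16 ≡ 2 (mod 7).
    Then x = 0 + 4·2 = 8, valid modulo lcm(4, 14) = 28: x ≡ 8 (mod 28).
  Combine with x ≡ 4 (mod 18): gcd(28, 18) = 2; 4 - 8 = -4, which IS divisible by 2, so compatible.
    Write x = 8 + 28·t and substitute into x ≡ 4 (mod 18): 28·t ≡ 4 − 8 = -4 (mod 18).
    Divide the congruence (and modulus) by g = 2: 14·t ≡ -2 (mod 9).
    Reduce coefficients mod 9: 5·t ≡ 7 (mod 9).
    The inverse of 5 mod 9 is 2 (since 5·2 = 10 = 1·9 + 1), so t ≡ 2·7 = 14 ≡ 5 (mod 9).
    Then x = 8 + 28·5 = 148, valid modulo lcm(28, 18) = 252: x ≡ 148 (mod 252).
Verify: 148 mod 4 = 0, 148 mod 14 = 8, 148 mod 18 = 4.

x ≡ 148 (mod 252).


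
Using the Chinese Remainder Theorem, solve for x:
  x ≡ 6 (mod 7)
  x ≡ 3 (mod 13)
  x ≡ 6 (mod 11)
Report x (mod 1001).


Moduli 7, 13, 11 are pairwise coprime; by CRT there is a unique solution modulo M = 7 · 13 · 11 = 1001.
Solve pairwise, accumulating the modulus:
  Start with x ≡ 6 (mod 7).
  Combine with x ≡ 3 (mod 13): since gcd(7, 13) = 1, we get a unique residue mod 91.
    Write x = 6 + 7·t and substitute into x ≡ 3 (mod 13): 7·t ≡ 3 − 6 = -3 (mod 13).
    Reduce coefficients mod 13: 7·t ≡ 10 (mod 13).
    The inverse of 7 mod 13 is 2 (since 7·2 = 14 = 1·13 + 1), so t ≡ 2·10 = 20 ≡ 7 (mod 13).
    Then x = 6 + 7·7 = 55, valid modulo lcm(7, 13) = 91: x ≡ 55 (mod 91).
  Combine with x ≡ 6 (mod 11): since gcd(91, 11) = 1, we get a unique residue mod 1001.
    Write x = 55 + 91·t and substitute into x ≡ 6 (mod 11): 91·t ≡ 6 − 55 = -49 (mod 11).
    Reduce coefficients mod 11: 3·t ≡ 6 (mod 11).
    The inverse of 3 mod 11 is 4 (since 3·4 = 12 = 1·11 + 1), so t ≡ 4·6 = 24 ≡ 2 (mod 11).
    Then x = 55 + 91·2 = 237, valid modulo lcm(91, 11) = 1001: x ≡ 237 (mod 1001).
Verify: 237 mod 7 = 6 ✓, 237 mod 13 = 3 ✓, 237 mod 11 = 6 ✓.

x ≡ 237 (mod 1001).


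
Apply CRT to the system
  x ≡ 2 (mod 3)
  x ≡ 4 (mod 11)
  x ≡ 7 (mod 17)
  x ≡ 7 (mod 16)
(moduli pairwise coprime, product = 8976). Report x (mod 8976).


Product of moduli M = 3 · 11 · 17 · 16 = 8976.
Merge one congruence at a time:
  Start: x ≡ 2 (mod 3).
  Combine with x ≡ 4 (mod 11); new modulus lcm = 33.
    Write x = 2 + 3·t and substitute into x ≡ 4 (mod 11): 3·t ≡ 4 − 2 = 2 (mod 11).
    The inverse of 3 mod 11 is 4 (since 3·4 = 12 = 1·11 + 1), so t ≡ 4·2 = 8 ≡ 8 (mod 11).
    Then x = 2 + 3·8 = 26, valid modulo lcm(3, 11) = 33: x ≡ 26 (mod 33).
  Combine with x ≡ 7 (mod 17); new modulus lcm = 561.
    Write x = 26 + 33·t and substitute into x ≡ 7 (mod 17): 33·t ≡ 7 − 26 = -19 (mod 17).
    Reduce coefficients mod 17: 16·t ≡ 15 (mod 17).
    The inverse of 16 mod 17 is 16 (since 16·16 = 256 = 15·17 + 1), so t ≡ 16·15 = 240 ≡ 2 (mod 17).
    Then x = 26 + 33·2 = 92, valid modulo lcm(33, 17) = 561: x ≡ 92 (mod 561).
  Combine with x ≡ 7 (mod 16); new modulus lcm = 8976.
    Write x = 92 + 561·t and substitute into x ≡ 7 (mod 16): 561·t ≡ 7 − 92 = -85 (mod 16).
    Reduce coefficients mod 16: 1·t ≡ 11 (mod 16).
    So t ≡ 11 (mod 16).
    Then x = 92 + 561·11 = 6263, valid modulo lcm(561, 16) = 8976: x ≡ 6263 (mod 8976).
Verify against each original: 6263 mod 3 = 2, 6263 mod 11 = 4, 6263 mod 17 = 7, 6263 mod 16 = 7.

x ≡ 6263 (mod 8976).


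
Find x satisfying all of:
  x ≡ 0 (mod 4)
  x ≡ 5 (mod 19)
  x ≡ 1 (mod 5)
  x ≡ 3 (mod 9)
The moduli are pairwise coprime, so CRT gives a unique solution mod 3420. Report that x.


Product of moduli M = 4 · 19 · 5 · 9 = 3420.
Merge one congruence at a time:
  Start: x ≡ 0 (mod 4).
  Combine with x ≡ 5 (mod 19); new modulus lcm = 76.
    Write x = 0 + 4·t and substitute into x ≡ 5 (mod 19): 4·t ≡ 5 − 0 = 5 (mod 19).
    The inverse of 4 mod 19 is 5 (since 4·5 = 20 = 1·19 + 1), so t ≡ 5·5 = 25 ≡ 6 (mod 19).
    Then x = 0 + 4·6 = 24, valid modulo lcm(4, 19) = 76: x ≡ 24 (mod 76).
  Combine with x ≡ 1 (mod 5); new modulus lcm = 380.
    Write x = 24 + 76·t and substitute into x ≡ 1 (mod 5): 76·t ≡ 1 − 24 = -23 (mod 5).
    Reduce coefficients mod 5: 1·t ≡ 2 (mod 5).
    So t ≡ 2 (mod 5).
    Then x = 24 + 76·2 = 176, valid modulo lcm(76, 5) = 380: x ≡ 176 (mod 380).
  Combine with x ≡ 3 (mod 9); new modulus lcm = 3420.
    Write x = 176 + 380·t and substitute into x ≡ 3 (mod 9): 380·t ≡ 3 − 176 = -173 (mod 9).
    Reduce coefficients mod 9: 2·t ≡ 7 (mod 9).
    The inverse of 2 mod 9 is 5 (since 2·5 = 10 = 1·9 + 1), so t ≡ 5·7 = 35 ≡ 8 (mod 9).
    Then x = 176 + 380·8 = 3216, valid modulo lcm(380, 9) = 3420: x ≡ 3216 (mod 3420).
Verify against each original: 3216 mod 4 = 0, 3216 mod 19 = 5, 3216 mod 5 = 1, 3216 mod 9 = 3.

x ≡ 3216 (mod 3420).


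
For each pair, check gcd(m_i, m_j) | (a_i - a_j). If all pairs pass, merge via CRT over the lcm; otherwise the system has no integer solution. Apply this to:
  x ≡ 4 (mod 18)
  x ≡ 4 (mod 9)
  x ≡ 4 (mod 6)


Moduli 18, 9, 6 are not pairwise coprime, so CRT works modulo lcm(m_i) when all pairwise compatibility conditions hold.
Pairwise compatibility: gcd(m_i, m_j) must divide a_i - a_j for every pair.
Merge one congruence at a time:
  Start: x ≡ 4 (mod 18).
  Combine with x ≡ 4 (mod 9): gcd(18, 9) = 9; 4 - 4 = 0, which IS divisible by 9, so compatible.
    Write x = 4 + 18·t and substitute into x ≡ 4 (mod 9): 18·t ≡ 4 − 4 = 0 (mod 9).
    Divide the congruence (and modulus) by g = 9: 2·t ≡ 0 (mod 1).
    Modulo 1 every t works; take t = 0.
    Then x = 4 + 18·0 = 4, valid modulo lcm(18, 9) = 18: x ≡ 4 (mod 18).
  Combine with x ≡ 4 (mod 6): gcd(18, 6) = 6; 4 - 4 = 0, which IS divisible by 6, so compatible.
    Write x = 4 + 18·t and substitute into x ≡ 4 (mod 6): 18·t ≡ 4 − 4 = 0 (mod 6).
    Divide the congruence (and modulus) by g = 6: 3·t ≡ 0 (mod 1).
    Modulo 1 every t works; take t = 0.
    Then x = 4 + 18·0 = 4, valid modulo lcm(18, 6) = 18: x ≡ 4 (mod 18).
Verify: 4 mod 18 = 4, 4 mod 9 = 4, 4 mod 6 = 4.

x ≡ 4 (mod 18).


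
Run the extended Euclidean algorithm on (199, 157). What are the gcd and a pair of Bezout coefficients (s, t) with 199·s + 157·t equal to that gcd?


Euclidean algorithm on (199, 157) — divide until remainder is 0:
  199 = 1 · 157 + 42
  157 = 3 · 42 + 31
  42 = 1 · 31 + 11
  31 = 2 · 11 + 9
  11 = 1 · 9 + 2
  9 = 4 · 2 + 1
  2 = 2 · 1 + 0
gcd(199, 157) = 1.
Track Bezout coefficients alongside the remainders: start with r₀ = 199 = a·1 + b·0 (s = 1, t = 0) and r₁ = 157 = a·0 + b·1 (s = 0, t = 1); each new remainder r_{k+1} = r_{k-1} − q_k·r_k inherits s_{k+1} = s_{k-1} − q_k·s_k, t_{k+1} = t_{k-1} − q_k·t_k, so r_k = a·s_k + b·t_k at every step:
  q = 1: r = 42, s = 1 − 1·0 = 1, t = 0 − 1·1 = -1  (check: 199·1 + 157·(-1) = 42)
  q = 3: r = 31, s = 0 − 3·1 = -3, t = 1 − 3·(-1) = 4  (check: 199·(-3) + 157·4 = 31)
  q = 1: r = 11, s = 1 − 1·(-3) = 4, t = -1 − 1·4 = -5  (check: 199·4 + 157·(-5) = 11)
  q = 2: r = 9, s = -3 − 2·4 = -11, t = 4 − 2·(-5) = 14  (check: 199·(-11) + 157·14 = 9)
  q = 1: r = 2, s = 4 − 1·(-11) = 15, t = -5 − 1·14 = -19  (check: 199·15 + 157·(-19) = 2)
  q = 4: r = 1, s = -11 − 4·15 = -71, t = 14 − 4·(-19) = 90  (check: 199·(-71) + 157·90 = 1)
The row with r = 1 (the gcd) gives the Bezout coefficients s = -71, t = 90.
Result: 199 · (-71) + 157 · (90) = 1.

gcd(199, 157) = 1; s = -71, t = 90 (check: 199·(-71) + 157·90 = 1).


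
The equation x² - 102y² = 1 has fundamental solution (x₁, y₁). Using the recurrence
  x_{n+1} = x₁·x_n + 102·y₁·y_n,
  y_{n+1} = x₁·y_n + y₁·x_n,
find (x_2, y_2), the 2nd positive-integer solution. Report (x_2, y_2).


Step 1: Find the fundamental solution (x₁, y₁) of x² - 102y² = 1.
  Expand √102 as a continued fraction. a₀ = ⌊√102⌋ = 10; iterate m_{k+1} = d_k·a_k − m_k, d_{k+1} = (102 − m_{k+1}²)/d_k, a_{k+1} = ⌊(a₀ + m_{k+1})/d_{k+1}⌋ (starting m₀ = 0, d₀ = 1), with convergents p_k = a_k·p_{k-1} + p_{k-2}, q_k = a_k·q_{k-1} + q_{k-2} (p₋₁ = 1, q₋₁ = 0):
  k = 0: a₀ = 10; p₀/q₀ = 10/1; p₀² − 102·q₀² = 100 − 102 = -2.
  k = 1: m = 10, d = 2, a = ⌊(10 + 10)/2⌋ = 10; p/q = (10·10 + 1)/(10·1 + 0) = 101/10; p² − 102·q² = 10201 − 10200 = 1.
  The first convergent with p² − 102·q² = 1 gives the fundamental solution (x₁, y₁) = (101, 10).
Step 2: Apply the recurrence (x_{n+1}, y_{n+1}) = (x₁x_n + 102y₁y_n, x₁y_n + y₁x_n) repeatedly.
  From (x_1, y_1) = (101, 10): x_2 = 101·101 + 102·10·10 = 20401; y_2 = 101·10 + 10·101 = 2020.
Step 3: Verify x_2² - 102·y_2² = 416200801 - 416200800 = 1 (should be 1). ✓

(x_1, y_1) = (101, 10); (x_2, y_2) = (20401, 2020).


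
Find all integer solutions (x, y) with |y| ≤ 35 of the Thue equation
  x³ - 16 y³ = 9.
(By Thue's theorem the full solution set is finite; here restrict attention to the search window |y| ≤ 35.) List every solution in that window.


The equation is x³ - 16y³ = 9. For fixed y, x³ = 16·y³ + 9, so a solution requires the RHS to be a perfect cube.
Strategy: iterate y from -35 to 35, compute RHS = 16·y³ + 9, and check whether it is a (positive or negative) perfect cube.
Check small values of y:
  y = 0: RHS = 9 is not a perfect cube.
  y = 1: RHS = 25 is not a perfect cube.
  y = -1: RHS = -7 is not a perfect cube.
  y = 2: RHS = 137 is not a perfect cube.
  y = -2: RHS = -119 is not a perfect cube.
  y = 3: RHS = 441 is not a perfect cube.
  y = -3: RHS = -423 is not a perfect cube.
Continuing the search up to |y| = 35 finds no solutions either.
No (x, y) in the scanned range satisfies the equation.

No integer solutions with |y| ≤ 35.


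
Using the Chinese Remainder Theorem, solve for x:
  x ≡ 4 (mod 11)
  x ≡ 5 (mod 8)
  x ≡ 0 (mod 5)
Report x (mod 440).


Moduli 11, 8, 5 are pairwise coprime; by CRT there is a unique solution modulo M = 11 · 8 · 5 = 440.
Solve pairwise, accumulating the modulus:
  Start with x ≡ 4 (mod 11).
  Combine with x ≡ 5 (mod 8): since gcd(11, 8) = 1, we get a unique residue mod 88.
    Write x = 4 + 11·t and substitute into x ≡ 5 (mod 8): 11·t ≡ 5 − 4 = 1 (mod 8).
    Reduce coefficients mod 8: 3·t ≡ 1 (mod 8).
    The inverse of 3 mod 8 is 3 (since 3·3 = 9 = 1·8 + 1), so t ≡ 3·1 = 3 ≡ 3 (mod 8).
    Then x = 4 + 11·3 = 37, valid modulo lcm(11, 8) = 88: x ≡ 37 (mod 88).
  Combine with x ≡ 0 (mod 5): since gcd(88, 5) = 1, we get a unique residue mod 440.
    Write x = 37 + 88·t and substitute into x ≡ 0 (mod 5): 88·t ≡ 0 − 37 = -37 (mod 5).
    Reduce coefficients mod 5: 3·t ≡ 3 (mod 5).
    The inverse of 3 mod 5 is 2 (since 3·2 = 6 = 1·5 + 1), so t ≡ 2·3 = 6 ≡ 1 (mod 5).
    Then x = 37 + 88·1 = 125, valid modulo lcm(88, 5) = 440: x ≡ 125 (mod 440).
Verify: 125 mod 11 = 4 ✓, 125 mod 8 = 5 ✓, 125 mod 5 = 0 ✓.

x ≡ 125 (mod 440).


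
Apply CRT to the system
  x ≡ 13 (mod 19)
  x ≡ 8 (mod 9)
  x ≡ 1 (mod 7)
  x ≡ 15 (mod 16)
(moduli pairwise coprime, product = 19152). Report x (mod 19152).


Product of moduli M = 19 · 9 · 7 · 16 = 19152.
Merge one congruence at a time:
  Start: x ≡ 13 (mod 19).
  Combine with x ≡ 8 (mod 9); new modulus lcm = 171.
    Write x = 13 + 19·t and substitute into x ≡ 8 (mod 9): 19·t ≡ 8 − 13 = -5 (mod 9).
    Reduce coefficients mod 9: 1·t ≡ 4 (mod 9).
    So t ≡ 4 (mod 9).
    Then x = 13 + 19·4 = 89, valid modulo lcm(19, 9) = 171: x ≡ 89 (mod 171).
  Combine with x ≡ 1 (mod 7); new modulus lcm = 1197.
    Write x = 89 + 171·t and substitute into x ≡ 1 (mod 7): 171·t ≡ 1 − 89 = -88 (mod 7).
    Reduce coefficients mod 7: 3·t ≡ 3 (mod 7).
    The inverse of 3 mod 7 is 5 (since 3·5 = 15 = 2·7 + 1), so t ≡ 5·3 = 15 ≡ 1 (mod 7).
    Then x = 89 + 171·1 = 260, valid modulo lcm(171, 7) = 1197: x ≡ 260 (mod 1197).
  Combine with x ≡ 15 (mod 16); new modulus lcm = 19152.
    Write x = 260 + 1197·t and substitute into x ≡ 15 (mod 16): 1197·t ≡ 15 − 260 = -245 (mod 16).
    Reduce coefficients mod 16: 13·t ≡ 11 (mod 16).
    The inverse of 13 mod 16 is 5 (since 13·5 = 65 = 4·16 + 1), so t ≡ 5·11 = 55 ≡ 7 (mod 16).
    Then x = 260 + 1197·7 = 8639, valid modulo lcm(1197, 16) = 19152: x ≡ 8639 (mod 19152).
Verify against each original: 8639 mod 19 = 13, 8639 mod 9 = 8, 8639 mod 7 = 1, 8639 mod 16 = 15.

x ≡ 8639 (mod 19152).
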